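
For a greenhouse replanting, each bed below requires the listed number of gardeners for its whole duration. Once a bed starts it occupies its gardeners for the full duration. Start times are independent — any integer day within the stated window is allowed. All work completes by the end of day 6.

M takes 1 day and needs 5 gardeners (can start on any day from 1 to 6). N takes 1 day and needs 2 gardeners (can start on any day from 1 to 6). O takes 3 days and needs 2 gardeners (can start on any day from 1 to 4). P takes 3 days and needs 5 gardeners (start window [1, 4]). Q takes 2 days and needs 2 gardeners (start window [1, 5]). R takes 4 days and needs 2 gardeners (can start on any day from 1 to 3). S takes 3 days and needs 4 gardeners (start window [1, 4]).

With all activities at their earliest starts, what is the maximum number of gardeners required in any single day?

22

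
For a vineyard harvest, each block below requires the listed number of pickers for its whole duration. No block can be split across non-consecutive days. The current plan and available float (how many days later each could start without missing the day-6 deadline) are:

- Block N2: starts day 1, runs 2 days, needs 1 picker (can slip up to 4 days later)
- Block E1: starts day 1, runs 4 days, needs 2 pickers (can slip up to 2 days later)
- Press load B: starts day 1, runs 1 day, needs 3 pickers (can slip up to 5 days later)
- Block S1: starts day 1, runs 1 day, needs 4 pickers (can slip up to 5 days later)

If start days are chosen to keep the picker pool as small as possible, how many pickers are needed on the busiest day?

Early-start (Block N2@1, Block E1@1, Press load B@1, Block S1@1) gives peak 10: d1:10  d2:3  d3:2  d4:2  d5:0  d6:0.
Shift Press load B→5, Block S1→6.
Schedule Block N2@1, Block E1@1, Press load B@5, Block S1@6: d1:3  d2:3  d3:2  d4:2  d5:3  d6:4 — peak 4.

4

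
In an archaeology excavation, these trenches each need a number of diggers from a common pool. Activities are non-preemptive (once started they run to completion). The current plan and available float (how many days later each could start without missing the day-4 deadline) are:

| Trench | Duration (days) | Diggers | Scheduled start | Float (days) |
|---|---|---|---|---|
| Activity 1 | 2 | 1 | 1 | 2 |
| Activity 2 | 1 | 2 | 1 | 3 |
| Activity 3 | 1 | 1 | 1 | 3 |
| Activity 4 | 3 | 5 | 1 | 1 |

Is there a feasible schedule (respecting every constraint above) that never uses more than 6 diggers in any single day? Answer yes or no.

Schedule Activity 1@1, Activity 2@1, Activity 3@1, Activity 4@2: d1:4  d2:6  d3:5  d4:5 — peak 6 ≤ 6.

yes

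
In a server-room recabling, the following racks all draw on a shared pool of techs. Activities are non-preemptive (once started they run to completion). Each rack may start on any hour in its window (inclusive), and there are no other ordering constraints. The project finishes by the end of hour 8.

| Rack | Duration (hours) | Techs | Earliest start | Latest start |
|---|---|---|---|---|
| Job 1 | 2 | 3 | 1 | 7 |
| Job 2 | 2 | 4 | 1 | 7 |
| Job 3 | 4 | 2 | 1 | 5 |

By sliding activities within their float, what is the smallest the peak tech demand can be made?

4

Early-start (Job 1@1, Job 2@1, Job 3@1) gives peak 9: h1:9  h2:9  h3:2  h4:2  h5:0  h6:0  h7:0  h8:0.
Shift Job 2→3, Job 3→5.
Schedule Job 1@1, Job 2@3, Job 3@5: h1:3  h2:3  h3:4  h4:4  h5:2  h6:2  h7:2  h8:2 — peak 4.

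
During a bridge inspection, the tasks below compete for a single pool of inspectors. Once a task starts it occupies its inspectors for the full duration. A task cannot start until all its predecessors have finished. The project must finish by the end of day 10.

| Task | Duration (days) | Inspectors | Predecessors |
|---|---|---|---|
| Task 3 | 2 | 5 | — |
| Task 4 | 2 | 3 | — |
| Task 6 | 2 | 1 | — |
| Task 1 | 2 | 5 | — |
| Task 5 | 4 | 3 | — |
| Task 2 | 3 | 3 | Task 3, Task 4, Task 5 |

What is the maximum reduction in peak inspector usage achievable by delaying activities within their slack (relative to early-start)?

Early-start peak: d1:17  d2:17  d3:3  d4:3  d5:3  d6:3  d7:3  d8:0  d9:0  d10:0 ⇒ 17.
Leveled (Task 3@1, Task 4@1, Task 6@3, Task 1@5, Task 5@3, Task 2@7): d1:8  d2:8  d3:4  d4:4  d5:8  d6:8  d7:3  d8:3  d9:3  d10:0 ⇒ 8.
Reduction 17 − 8 = 9.

9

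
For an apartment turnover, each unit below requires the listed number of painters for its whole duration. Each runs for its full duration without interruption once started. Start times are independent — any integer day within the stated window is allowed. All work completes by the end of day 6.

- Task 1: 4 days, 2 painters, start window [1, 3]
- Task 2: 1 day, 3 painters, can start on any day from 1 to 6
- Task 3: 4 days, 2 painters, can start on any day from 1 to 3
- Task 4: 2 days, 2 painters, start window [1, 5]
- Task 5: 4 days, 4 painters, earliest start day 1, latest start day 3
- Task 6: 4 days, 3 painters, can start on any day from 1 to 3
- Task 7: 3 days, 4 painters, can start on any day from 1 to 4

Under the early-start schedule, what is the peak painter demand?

Early-start schedule: Task 1@1, Task 2@1, Task 3@1, Task 4@1, Task 5@1, Task 6@1, Task 7@1.
Load per day: day 1: 20, day 2: 17, day 3: 15, day 4: 11, day 5: 0, day 6: 0.
Peak is 20.

20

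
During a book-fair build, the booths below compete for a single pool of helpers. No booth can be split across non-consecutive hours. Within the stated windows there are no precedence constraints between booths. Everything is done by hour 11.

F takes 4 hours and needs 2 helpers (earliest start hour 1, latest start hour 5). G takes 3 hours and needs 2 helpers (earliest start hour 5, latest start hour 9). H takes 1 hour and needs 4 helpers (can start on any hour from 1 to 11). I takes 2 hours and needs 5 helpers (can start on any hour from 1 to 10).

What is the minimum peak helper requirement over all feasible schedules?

Early-start (F@1, G@5, H@1, I@1) gives peak 11: h1:11  h2:7  h3:2  h4:2  h5:2  h6:2  h7:2  h8:0  h9:0  h10:0  h11:0.
Shift H→8, I→9.
Schedule F@1, G@5, H@8, I@9: h1:2  h2:2  h3:2  h4:2  h5:2  h6:2  h7:2  h8:4  h9:5  h10:5  h11:0 — peak 5.

5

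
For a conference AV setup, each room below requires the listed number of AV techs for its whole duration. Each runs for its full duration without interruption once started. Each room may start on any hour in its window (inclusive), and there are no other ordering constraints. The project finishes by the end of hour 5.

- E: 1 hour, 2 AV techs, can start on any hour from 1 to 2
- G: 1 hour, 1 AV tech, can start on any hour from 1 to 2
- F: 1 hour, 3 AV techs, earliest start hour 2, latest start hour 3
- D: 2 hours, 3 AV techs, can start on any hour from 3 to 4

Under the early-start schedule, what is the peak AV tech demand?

Early-start schedule: E@1, G@1, F@2, D@3.
Load per hour: hour 1: 3, hour 2: 3, hour 3: 3, hour 4: 3, hour 5: 0.
Peak is 3.

3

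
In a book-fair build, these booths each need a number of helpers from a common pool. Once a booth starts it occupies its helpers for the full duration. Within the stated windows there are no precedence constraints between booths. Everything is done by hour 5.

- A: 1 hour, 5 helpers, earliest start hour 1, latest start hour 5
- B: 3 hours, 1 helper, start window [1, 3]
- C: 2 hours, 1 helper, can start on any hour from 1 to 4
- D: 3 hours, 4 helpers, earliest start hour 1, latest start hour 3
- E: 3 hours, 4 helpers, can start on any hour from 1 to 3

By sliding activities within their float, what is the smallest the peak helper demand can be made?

Early-start (A@1, B@1, C@1, D@1, E@1) gives peak 15: h1:15  h2:10  h3:9  h4:0  h5:0.
Shift D→2, E→3.
Schedule A@1, B@1, C@1, D@2, E@3: h1:7  h2:6  h3:9  h4:8  h5:4 — peak 9.

9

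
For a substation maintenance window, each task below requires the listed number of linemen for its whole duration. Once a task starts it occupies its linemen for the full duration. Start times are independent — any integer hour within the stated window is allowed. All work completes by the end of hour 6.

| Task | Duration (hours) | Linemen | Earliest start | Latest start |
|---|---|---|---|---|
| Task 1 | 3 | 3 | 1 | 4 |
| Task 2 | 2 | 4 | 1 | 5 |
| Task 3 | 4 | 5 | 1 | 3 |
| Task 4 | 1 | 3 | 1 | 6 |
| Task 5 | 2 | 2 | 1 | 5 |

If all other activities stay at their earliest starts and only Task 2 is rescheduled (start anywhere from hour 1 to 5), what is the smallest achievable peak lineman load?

Task 2@1: h1:17  h2:14  h3:8  h4:5  h5:0  h6:0 → peak 17
Task 2@2: h1:13  h2:14  h3:12  h4:5  h5:0  h6:0 → peak 14
Task 2@3: h1:13  h2:10  h3:12  h4:9  h5:0  h6:0 → peak 13
Task 2@4: h1:13  h2:10  h3:8  h4:9  h5:4  h6:0 → peak 13
Task 2@5: h1:13  h2:10  h3:8  h4:5  h5:4  h6:4 → peak 13
Best is Task 2@3, peak 13.

13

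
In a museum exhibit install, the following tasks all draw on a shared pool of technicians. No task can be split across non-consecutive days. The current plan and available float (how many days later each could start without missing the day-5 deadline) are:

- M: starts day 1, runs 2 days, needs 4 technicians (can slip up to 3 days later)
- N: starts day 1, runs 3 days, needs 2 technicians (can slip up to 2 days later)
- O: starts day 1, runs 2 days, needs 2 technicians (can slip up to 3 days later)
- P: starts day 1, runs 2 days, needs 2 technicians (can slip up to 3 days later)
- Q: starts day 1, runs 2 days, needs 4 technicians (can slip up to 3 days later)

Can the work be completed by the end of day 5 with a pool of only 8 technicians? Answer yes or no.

Schedule M@1, N@1, O@1, P@3, Q@3: d1:8  d2:8  d3:8  d4:6  d5:0 — peak 8 ≤ 8.

yes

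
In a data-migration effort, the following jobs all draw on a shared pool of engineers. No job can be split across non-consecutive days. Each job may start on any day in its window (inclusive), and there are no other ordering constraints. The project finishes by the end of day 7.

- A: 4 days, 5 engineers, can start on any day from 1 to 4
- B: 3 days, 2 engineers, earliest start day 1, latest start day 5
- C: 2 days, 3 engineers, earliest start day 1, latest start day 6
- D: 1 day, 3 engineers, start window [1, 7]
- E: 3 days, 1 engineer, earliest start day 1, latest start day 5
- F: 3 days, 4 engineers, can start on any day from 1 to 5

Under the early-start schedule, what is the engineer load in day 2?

At early start, day 2 has: A, B, C, E, F.
Demand: 5 + 2 + 3 + 1 + 4 = 15.

15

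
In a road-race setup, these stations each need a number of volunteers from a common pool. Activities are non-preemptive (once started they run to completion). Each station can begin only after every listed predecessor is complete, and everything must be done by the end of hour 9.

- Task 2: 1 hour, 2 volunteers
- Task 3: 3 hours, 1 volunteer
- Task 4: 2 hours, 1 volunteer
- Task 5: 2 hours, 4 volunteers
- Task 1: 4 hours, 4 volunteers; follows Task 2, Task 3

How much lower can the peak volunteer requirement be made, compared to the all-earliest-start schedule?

Early-start peak: h1:8  h2:6  h3:1  h4:4  h5:4  h6:4  h7:4  h8:0  h9:0 ⇒ 8.
Leveled (Task 2@1, Task 3@1, Task 4@1, Task 5@4, Task 1@6): h1:4  h2:2  h3:1  h4:4  h5:4  h6:4  h7:4  h8:4  h9:4 ⇒ 4.
Reduction 8 − 4 = 4.

4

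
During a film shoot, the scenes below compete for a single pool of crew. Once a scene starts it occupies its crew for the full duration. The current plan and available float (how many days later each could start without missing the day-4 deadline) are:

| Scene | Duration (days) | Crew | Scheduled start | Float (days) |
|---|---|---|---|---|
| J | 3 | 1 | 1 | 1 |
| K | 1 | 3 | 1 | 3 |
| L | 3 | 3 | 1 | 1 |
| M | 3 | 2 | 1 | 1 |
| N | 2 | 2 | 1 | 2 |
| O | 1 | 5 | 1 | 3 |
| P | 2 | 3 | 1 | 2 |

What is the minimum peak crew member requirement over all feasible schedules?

10

Early-start (J@1, K@1, L@1, M@1, N@1, O@1, P@1) gives peak 19: d1:19  d2:11  d3:6  d4:0.
Shift M→2, O→4, P→3.
Schedule J@1, K@1, L@1, M@2, N@1, O@4, P@3: d1:9  d2:8  d3:9  d4:10 — peak 10.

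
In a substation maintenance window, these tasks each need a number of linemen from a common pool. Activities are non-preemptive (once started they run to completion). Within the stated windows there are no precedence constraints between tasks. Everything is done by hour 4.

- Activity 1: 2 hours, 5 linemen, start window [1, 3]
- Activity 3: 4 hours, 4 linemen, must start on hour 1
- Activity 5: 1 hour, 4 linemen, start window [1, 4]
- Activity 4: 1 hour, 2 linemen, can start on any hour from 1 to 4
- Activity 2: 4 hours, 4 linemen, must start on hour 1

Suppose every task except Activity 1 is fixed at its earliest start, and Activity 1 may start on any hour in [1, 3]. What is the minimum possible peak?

14

Activity 1@1: h1:19  h2:13  h3:8  h4:8 → peak 19
Activity 1@2: h1:14  h2:13  h3:13  h4:8 → peak 14
Activity 1@3: h1:14  h2:8  h3:13  h4:13 → peak 14
Best is Activity 1@2, peak 14.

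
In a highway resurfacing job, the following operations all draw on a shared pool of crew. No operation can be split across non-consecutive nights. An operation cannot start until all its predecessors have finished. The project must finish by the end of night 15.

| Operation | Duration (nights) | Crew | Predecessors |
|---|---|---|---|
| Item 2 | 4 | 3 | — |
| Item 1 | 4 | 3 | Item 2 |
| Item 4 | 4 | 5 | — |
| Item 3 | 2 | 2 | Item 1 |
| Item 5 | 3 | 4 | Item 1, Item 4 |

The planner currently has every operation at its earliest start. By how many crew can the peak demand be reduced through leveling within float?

Early-start peak: n1:8  n2:8  n3:8  n4:8  n5:3  n6:3  n7:3  n8:3  n9:6  n10:6  n11:4  n12:0  n13:0  n14:0  n15:0 ⇒ 8.
Leveled (Item 2@1, Item 1@5, Item 4@9, Item 3@13, Item 5@13): n1:3  n2:3  n3:3  n4:3  n5:3  n6:3  n7:3  n8:3  n9:5  n10:5  n11:5  n12:5  n13:6  n14:6  n15:4 ⇒ 6.
Reduction 8 − 6 = 2.

2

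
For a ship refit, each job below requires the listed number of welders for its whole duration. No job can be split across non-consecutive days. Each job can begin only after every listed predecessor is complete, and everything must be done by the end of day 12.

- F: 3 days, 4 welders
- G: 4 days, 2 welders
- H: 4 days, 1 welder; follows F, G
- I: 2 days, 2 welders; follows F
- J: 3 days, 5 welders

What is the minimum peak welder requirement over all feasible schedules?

Early-start (F@1, G@1, H@5, I@4, J@1) gives peak 11: d1:11  d2:11  d3:11  d4:4  d5:3  d6:1  d7:1  d8:1  d9:0  d10:0  d11:0  d12:0.
Shift J→6.
Schedule F@1, G@1, H@5, I@4, J@6: d1:6  d2:6  d3:6  d4:4  d5:3  d6:6  d7:6  d8:6  d9:0  d10:0  d11:0  d12:0 — peak 6.

6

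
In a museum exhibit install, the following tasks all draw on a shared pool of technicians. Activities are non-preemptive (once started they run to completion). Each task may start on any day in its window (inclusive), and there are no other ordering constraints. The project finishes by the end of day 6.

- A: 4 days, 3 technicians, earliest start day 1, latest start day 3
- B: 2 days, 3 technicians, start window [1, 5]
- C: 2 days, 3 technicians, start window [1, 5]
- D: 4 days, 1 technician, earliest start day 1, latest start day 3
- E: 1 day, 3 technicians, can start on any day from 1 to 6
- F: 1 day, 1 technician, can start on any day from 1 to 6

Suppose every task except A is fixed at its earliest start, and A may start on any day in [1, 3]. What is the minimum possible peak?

A@1: d1:14  d2:10  d3:4  d4:4  d5:0  d6:0 → peak 14
A@2: d1:11  d2:10  d3:4  d4:4  d5:3  d6:0 → peak 11
A@3: d1:11  d2:7  d3:4  d4:4  d5:3  d6:3 → peak 11
Best is A@2, peak 11.

11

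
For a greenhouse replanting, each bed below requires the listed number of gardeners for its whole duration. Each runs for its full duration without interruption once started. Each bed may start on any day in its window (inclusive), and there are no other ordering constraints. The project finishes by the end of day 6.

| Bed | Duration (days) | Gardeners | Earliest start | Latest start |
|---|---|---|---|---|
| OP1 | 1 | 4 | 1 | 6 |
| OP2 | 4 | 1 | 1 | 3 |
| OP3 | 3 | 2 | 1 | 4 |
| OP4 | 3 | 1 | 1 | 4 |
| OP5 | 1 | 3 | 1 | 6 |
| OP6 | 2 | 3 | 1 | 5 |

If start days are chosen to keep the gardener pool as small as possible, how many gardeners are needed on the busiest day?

5

Early-start (OP1@1, OP2@1, OP3@1, OP4@1, OP5@1, OP6@1) gives peak 14: d1:14  d2:7  d3:4  d4:1  d5:0  d6:0.
Shift OP3→3, OP4→2, OP5→2, OP6→5.
Schedule OP1@1, OP2@1, OP3@3, OP4@2, OP5@2, OP6@5: d1:5  d2:5  d3:4  d4:4  d5:5  d6:3 — peak 5.
Total gardener-days = 26 over 6 days ⇒ peak ≥ ⌈26/6⌉ = 5, so 5 is optimal.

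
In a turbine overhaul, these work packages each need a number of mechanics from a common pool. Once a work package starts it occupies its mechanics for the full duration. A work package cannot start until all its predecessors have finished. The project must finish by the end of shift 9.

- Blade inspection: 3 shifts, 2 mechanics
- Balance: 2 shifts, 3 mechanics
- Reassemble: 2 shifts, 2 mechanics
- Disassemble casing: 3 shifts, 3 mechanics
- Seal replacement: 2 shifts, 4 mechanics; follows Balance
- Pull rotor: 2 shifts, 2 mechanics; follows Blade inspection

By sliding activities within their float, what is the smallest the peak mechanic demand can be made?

5

Early-start (Blade inspection@1, Balance@1, Reassemble@1, Disassemble casing@1, Seal replacement@3, Pull rotor@4) gives peak 10: s1:10  s2:10  s3:9  s4:6  s5:2  s6:0  s7:0  s8:0  s9:0.
Shift Reassemble→3, Disassemble casing→4, Seal replacement→7, Pull rotor→5.
Schedule Blade inspection@1, Balance@1, Reassemble@3, Disassemble casing@4, Seal replacement@7, Pull rotor@5: s1:5  s2:5  s3:4  s4:5  s5:5  s6:5  s7:4  s8:4  s9:0 — peak 5.
Total mechanic-shifts = 37 over 9 shifts ⇒ peak ≥ ⌈37/9⌉ = 5, so 5 is optimal.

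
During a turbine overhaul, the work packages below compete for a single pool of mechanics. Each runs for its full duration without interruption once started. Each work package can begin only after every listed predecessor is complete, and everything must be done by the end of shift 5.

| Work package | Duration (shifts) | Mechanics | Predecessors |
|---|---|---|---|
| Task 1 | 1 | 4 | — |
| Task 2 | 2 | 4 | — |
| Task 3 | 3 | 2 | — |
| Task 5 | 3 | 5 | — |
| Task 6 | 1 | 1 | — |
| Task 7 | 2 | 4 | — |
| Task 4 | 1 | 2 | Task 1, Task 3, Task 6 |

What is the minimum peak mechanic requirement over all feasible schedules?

10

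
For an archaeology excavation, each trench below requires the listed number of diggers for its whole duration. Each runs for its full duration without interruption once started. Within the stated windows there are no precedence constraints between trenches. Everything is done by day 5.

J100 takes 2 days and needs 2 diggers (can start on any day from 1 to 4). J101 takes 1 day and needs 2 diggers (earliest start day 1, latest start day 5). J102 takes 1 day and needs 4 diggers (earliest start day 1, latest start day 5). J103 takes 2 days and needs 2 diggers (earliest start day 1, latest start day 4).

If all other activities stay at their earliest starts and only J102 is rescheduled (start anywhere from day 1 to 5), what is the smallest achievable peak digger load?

6

J102@1: d1:10  d2:4  d3:0  d4:0  d5:0 → peak 10
J102@2: d1:6  d2:8  d3:0  d4:0  d5:0 → peak 8
J102@3: d1:6  d2:4  d3:4  d4:0  d5:0 → peak 6
J102@4: d1:6  d2:4  d3:0  d4:4  d5:0 → peak 6
J102@5: d1:6  d2:4  d3:0  d4:0  d5:4 → peak 6
Best is J102@3, peak 6.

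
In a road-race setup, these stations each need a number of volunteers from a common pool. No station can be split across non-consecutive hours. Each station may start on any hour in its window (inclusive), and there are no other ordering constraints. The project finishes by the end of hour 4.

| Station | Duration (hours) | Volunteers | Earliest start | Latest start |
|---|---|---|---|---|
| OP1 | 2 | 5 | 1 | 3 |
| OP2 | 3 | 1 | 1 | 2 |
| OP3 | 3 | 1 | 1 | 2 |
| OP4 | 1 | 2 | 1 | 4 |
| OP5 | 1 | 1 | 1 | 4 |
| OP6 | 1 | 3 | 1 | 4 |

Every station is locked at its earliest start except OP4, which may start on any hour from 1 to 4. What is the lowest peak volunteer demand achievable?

OP4@1: h1:13  h2:7  h3:2  h4:0 → peak 13
OP4@2: h1:11  h2:9  h3:2  h4:0 → peak 11
OP4@3: h1:11  h2:7  h3:4  h4:0 → peak 11
OP4@4: h1:11  h2:7  h3:2  h4:2 → peak 11
Best is OP4@2, peak 11.

11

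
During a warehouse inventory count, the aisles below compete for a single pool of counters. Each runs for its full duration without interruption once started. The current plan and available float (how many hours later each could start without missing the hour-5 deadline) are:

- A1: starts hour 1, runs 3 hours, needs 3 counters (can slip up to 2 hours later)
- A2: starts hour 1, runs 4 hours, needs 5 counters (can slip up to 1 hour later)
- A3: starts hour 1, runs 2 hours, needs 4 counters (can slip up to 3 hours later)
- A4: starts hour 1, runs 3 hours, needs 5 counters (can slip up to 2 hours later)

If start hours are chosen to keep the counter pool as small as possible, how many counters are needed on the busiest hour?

Early-start (A1@1, A2@1, A3@1, A4@1) gives peak 17: h1:17  h2:17  h3:13  h4:5  h5:0.
Shift A4→3.
Schedule A1@1, A2@1, A3@1, A4@3: h1:12  h2:12  h3:13  h4:10  h5:5 — peak 13.

13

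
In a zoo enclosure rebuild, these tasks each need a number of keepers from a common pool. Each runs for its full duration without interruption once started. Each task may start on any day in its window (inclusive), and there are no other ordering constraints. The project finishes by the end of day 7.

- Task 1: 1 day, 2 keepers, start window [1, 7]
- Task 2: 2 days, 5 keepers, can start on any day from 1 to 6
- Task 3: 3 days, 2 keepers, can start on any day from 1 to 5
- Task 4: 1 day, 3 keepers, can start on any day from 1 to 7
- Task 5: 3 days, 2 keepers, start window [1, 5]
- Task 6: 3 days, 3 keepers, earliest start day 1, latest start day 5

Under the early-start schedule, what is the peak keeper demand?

Early-start schedule: Task 1@1, Task 2@1, Task 3@1, Task 4@1, Task 5@1, Task 6@1.
Load per day: day 1: 17, day 2: 12, day 3: 7, day 4: 0, day 5: 0, day 6: 0, day 7: 0.
Peak is 17.

17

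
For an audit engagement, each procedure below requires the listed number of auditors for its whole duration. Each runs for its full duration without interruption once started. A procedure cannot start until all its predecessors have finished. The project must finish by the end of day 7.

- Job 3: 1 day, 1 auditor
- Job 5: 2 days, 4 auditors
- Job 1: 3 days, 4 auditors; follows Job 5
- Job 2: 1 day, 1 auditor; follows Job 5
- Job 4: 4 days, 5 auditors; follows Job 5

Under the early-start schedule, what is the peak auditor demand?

Early-start schedule: Job 3@1, Job 5@1, Job 1@3, Job 2@3, Job 4@3.
Load per day: day 1: 5, day 2: 4, day 3: 10, day 4: 9, day 5: 9, day 6: 5, day 7: 0.
Peak is 10.

10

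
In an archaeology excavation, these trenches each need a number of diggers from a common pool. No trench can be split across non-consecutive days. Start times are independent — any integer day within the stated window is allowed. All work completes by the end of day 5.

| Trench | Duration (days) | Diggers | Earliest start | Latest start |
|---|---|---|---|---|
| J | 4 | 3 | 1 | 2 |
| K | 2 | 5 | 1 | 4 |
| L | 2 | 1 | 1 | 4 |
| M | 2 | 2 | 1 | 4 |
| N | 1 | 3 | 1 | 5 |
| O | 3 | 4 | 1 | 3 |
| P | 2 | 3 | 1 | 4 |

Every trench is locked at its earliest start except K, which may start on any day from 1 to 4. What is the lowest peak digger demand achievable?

K@1: d1:21  d2:18  d3:7  d4:3  d5:0 → peak 21
K@2: d1:16  d2:18  d3:12  d4:3  d5:0 → peak 18
K@3: d1:16  d2:13  d3:12  d4:8  d5:0 → peak 16
K@4: d1:16  d2:13  d3:7  d4:8  d5:5 → peak 16
Best is K@3, peak 16.

16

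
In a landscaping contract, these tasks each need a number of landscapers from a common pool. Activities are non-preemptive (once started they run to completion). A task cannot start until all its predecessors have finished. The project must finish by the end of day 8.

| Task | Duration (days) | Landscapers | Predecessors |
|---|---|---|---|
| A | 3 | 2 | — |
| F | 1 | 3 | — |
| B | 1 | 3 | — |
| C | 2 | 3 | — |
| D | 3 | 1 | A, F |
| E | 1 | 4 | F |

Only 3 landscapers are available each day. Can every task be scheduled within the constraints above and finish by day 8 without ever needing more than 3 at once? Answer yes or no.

no

Total landscaper-days = 25; over 8 days the average is 25/8 > 3, so some day must exceed 3.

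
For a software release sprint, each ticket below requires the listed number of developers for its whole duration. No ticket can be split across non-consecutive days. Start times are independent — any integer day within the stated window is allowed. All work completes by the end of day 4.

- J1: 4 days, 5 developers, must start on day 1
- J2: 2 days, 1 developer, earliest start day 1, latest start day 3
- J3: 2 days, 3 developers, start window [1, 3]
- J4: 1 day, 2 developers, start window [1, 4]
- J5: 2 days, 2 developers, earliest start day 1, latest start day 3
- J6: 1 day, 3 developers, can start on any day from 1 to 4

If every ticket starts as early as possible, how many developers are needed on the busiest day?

Early-start schedule: J1@1, J2@1, J3@1, J4@1, J5@1, J6@1.
Load per day: day 1: 16, day 2: 11, day 3: 5, day 4: 5.
Peak is 16.

16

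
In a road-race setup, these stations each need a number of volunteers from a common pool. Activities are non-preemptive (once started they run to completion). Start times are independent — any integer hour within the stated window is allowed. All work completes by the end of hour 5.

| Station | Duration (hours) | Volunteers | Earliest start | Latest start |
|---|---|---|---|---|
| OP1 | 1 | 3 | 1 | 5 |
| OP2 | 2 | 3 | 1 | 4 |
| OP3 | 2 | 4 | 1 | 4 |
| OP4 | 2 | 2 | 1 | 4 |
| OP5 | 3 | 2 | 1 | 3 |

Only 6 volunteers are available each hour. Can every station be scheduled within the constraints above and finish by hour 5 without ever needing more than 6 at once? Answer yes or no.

yes

Schedule OP1@1, OP2@1, OP3@4, OP4@2, OP5@3: h1:6  h2:5  h3:4  h4:6  h5:6 — peak 6 ≤ 6.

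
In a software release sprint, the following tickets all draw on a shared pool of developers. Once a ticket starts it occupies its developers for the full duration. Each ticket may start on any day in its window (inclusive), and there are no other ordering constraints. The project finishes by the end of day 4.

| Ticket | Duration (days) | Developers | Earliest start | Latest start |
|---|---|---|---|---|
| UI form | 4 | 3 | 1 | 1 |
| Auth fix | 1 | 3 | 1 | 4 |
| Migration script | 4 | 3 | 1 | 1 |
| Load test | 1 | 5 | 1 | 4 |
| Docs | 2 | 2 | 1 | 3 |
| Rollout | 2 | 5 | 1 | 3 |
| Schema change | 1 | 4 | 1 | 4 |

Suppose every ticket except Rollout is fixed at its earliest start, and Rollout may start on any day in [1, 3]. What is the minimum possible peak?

20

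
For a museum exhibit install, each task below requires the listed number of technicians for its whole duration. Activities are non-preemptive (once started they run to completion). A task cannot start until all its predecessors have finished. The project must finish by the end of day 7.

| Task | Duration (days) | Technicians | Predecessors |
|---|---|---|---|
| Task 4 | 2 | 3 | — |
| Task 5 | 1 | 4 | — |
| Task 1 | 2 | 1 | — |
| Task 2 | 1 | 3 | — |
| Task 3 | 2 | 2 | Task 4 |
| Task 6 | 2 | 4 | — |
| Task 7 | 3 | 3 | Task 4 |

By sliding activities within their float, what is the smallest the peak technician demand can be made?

7

Early-start (Task 4@1, Task 5@1, Task 1@1, Task 2@1, Task 3@3, Task 6@1, Task 7@3) gives peak 15: d1:15  d2:8  d3:5  d4:5  d5:3  d6:0  d7:0.
Shift Task 1→2, Task 2→2, Task 6→3, Task 7→5.
Schedule Task 4@1, Task 5@1, Task 1@2, Task 2@2, Task 3@3, Task 6@3, Task 7@5: d1:7  d2:7  d3:7  d4:6  d5:3  d6:3  d7:3 — peak 7.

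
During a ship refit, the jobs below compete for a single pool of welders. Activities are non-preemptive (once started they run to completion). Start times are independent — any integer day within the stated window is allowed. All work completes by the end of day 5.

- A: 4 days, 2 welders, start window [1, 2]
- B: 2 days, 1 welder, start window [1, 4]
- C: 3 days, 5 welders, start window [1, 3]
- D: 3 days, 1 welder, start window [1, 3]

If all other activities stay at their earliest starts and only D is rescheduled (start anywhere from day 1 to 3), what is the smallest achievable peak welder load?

8

D@1: d1:9  d2:9  d3:8  d4:2  d5:0 → peak 9
D@2: d1:8  d2:9  d3:8  d4:3  d5:0 → peak 9
D@3: d1:8  d2:8  d3:8  d4:3  d5:1 → peak 8
Best is D@3, peak 8.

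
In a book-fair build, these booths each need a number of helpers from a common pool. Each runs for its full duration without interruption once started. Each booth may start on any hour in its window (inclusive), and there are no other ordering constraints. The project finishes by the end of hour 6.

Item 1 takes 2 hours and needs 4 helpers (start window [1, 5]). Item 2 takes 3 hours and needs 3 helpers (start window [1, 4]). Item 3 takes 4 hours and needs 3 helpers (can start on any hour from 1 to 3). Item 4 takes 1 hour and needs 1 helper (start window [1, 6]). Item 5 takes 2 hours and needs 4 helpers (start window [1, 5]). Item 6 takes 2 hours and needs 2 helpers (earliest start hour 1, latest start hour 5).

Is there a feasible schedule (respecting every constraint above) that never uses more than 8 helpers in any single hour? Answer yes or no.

yes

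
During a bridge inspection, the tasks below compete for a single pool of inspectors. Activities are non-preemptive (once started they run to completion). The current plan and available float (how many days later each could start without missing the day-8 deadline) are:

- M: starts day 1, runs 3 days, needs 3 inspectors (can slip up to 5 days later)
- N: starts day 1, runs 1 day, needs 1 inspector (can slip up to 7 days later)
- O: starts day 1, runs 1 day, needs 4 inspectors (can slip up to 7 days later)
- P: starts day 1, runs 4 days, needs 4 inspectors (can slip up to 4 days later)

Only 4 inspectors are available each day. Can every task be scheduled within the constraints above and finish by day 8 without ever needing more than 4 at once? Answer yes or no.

yes

Schedule M@1, N@1, O@4, P@5: d1:4  d2:3  d3:3  d4:4  d5:4  d6:4  d7:4  d8:4 — peak 4 ≤ 4.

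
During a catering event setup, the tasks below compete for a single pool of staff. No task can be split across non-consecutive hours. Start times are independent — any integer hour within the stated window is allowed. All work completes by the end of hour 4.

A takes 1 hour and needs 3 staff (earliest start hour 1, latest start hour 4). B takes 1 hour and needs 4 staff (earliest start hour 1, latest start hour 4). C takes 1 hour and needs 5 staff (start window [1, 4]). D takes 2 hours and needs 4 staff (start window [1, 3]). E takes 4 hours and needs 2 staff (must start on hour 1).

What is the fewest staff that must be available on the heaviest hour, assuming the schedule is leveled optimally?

9

Early-start (A@1, B@1, C@1, D@1, E@1) gives peak 18: h1:18  h2:6  h3:2  h4:2.
Shift C→2, D→3.
Schedule A@1, B@1, C@2, D@3, E@1: h1:9  h2:7  h3:6  h4:6 — peak 9.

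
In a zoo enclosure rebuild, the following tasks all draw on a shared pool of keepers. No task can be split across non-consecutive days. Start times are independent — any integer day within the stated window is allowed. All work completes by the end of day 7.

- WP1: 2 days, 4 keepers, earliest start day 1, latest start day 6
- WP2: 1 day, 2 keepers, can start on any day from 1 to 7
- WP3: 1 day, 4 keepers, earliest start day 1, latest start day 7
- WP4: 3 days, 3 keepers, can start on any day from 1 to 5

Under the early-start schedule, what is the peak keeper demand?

13

Early-start schedule: WP1@1, WP2@1, WP3@1, WP4@1.
Load per day: day 1: 13, day 2: 7, day 3: 3, day 4: 0, day 5: 0, day 6: 0, day 7: 0.
Peak is 13.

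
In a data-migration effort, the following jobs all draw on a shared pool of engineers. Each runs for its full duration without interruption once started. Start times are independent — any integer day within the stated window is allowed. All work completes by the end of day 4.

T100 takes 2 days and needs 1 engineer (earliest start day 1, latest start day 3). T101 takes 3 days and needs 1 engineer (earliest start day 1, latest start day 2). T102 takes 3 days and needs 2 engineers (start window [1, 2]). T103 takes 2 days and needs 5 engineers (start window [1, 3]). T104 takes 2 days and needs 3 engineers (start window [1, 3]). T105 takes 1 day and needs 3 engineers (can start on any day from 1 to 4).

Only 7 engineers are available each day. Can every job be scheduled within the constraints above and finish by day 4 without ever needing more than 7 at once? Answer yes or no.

Total engineer-days = 30; over 4 days the average is 30/4 > 7, so some day must exceed 7.

no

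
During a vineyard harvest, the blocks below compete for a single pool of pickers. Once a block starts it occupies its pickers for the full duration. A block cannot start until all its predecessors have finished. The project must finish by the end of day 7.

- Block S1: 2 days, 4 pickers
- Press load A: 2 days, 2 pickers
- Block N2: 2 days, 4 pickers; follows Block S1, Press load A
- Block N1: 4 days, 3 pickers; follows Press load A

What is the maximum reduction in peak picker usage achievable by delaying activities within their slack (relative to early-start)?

Early-start peak: d1:6  d2:6  d3:7  d4:7  d5:3  d6:3  d7:0 ⇒ 7.
Leveled (Block S1@1, Press load A@1, Block N2@3, Block N1@3): d1:6  d2:6  d3:7  d4:7  d5:3  d6:3  d7:0 ⇒ 7.
Reduction 7 − 7 = 0.

0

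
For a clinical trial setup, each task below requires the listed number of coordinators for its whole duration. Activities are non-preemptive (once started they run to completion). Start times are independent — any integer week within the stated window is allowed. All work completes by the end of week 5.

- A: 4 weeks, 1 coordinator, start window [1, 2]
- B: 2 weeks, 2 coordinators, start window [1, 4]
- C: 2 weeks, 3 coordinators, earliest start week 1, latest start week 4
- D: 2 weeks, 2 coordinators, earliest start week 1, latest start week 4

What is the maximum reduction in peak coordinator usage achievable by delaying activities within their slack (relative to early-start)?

3

Early-start peak: w1:8  w2:8  w3:1  w4:1  w5:0 ⇒ 8.
Leveled (A@1, B@1, C@3, D@1): w1:5  w2:5  w3:4  w4:4  w5:0 ⇒ 5.
Reduction 8 − 5 = 3.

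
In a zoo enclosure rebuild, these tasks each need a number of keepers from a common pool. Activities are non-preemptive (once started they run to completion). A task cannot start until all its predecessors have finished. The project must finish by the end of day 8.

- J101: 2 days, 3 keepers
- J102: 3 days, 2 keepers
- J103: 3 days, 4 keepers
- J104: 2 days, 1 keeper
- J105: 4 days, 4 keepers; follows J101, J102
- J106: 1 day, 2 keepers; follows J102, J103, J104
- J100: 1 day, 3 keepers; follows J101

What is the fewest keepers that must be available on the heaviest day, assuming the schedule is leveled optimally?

Early-start (J101@1, J102@1, J103@1, J104@1, J105@4, J106@4, J100@3) gives peak 10: d1:10  d2:10  d3:9  d4:6  d5:4  d6:4  d7:4  d8:0.
Shift J103→3, J106→6, J100→7.
Schedule J101@1, J102@1, J103@3, J104@1, J105@4, J106@6, J100@7: d1:6  d2:6  d3:6  d4:8  d5:8  d6:6  d7:7  d8:0 — peak 8.

8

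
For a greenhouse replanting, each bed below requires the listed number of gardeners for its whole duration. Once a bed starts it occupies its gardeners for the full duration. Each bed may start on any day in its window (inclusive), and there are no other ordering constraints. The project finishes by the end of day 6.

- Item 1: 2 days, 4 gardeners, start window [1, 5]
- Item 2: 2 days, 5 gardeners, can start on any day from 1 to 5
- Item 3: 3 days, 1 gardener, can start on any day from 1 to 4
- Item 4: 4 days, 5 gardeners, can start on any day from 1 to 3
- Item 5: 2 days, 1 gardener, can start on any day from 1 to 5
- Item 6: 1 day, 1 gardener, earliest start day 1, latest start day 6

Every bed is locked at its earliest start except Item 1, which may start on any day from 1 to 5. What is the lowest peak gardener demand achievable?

13

Item 1@1: d1:17  d2:16  d3:6  d4:5  d5:0  d6:0 → peak 17
Item 1@2: d1:13  d2:16  d3:10  d4:5  d5:0  d6:0 → peak 16
Item 1@3: d1:13  d2:12  d3:10  d4:9  d5:0  d6:0 → peak 13
Item 1@4: d1:13  d2:12  d3:6  d4:9  d5:4  d6:0 → peak 13
Item 1@5: d1:13  d2:12  d3:6  d4:5  d5:4  d6:4 → peak 13
Best is Item 1@3, peak 13.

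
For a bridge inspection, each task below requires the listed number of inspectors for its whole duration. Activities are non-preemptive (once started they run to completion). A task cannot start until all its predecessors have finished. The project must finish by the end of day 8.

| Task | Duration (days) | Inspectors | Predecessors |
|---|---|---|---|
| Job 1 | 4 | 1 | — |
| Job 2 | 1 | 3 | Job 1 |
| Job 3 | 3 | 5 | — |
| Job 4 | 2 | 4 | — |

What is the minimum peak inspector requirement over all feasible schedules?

Early-start (Job 1@1, Job 2@5, Job 3@1, Job 4@1) gives peak 10: d1:10  d2:10  d3:6  d4:1  d5:3  d6:0  d7:0  d8:0.
Shift Job 3→6.
Schedule Job 1@1, Job 2@5, Job 3@6, Job 4@1: d1:5  d2:5  d3:1  d4:1  d5:3  d6:5  d7:5  d8:5 — peak 5.

5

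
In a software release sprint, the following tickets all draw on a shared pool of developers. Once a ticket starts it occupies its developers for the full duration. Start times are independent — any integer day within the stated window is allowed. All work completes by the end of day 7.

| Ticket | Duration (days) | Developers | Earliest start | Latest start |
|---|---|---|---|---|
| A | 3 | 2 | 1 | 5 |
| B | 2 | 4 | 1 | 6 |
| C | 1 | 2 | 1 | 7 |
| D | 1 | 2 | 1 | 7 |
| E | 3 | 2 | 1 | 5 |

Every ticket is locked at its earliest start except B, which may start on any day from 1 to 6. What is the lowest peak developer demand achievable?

B@1: d1:12  d2:8  d3:4  d4:0  d5:0  d6:0  d7:0 → peak 12
B@2: d1:8  d2:8  d3:8  d4:0  d5:0  d6:0  d7:0 → peak 8
B@3: d1:8  d2:4  d3:8  d4:4  d5:0  d6:0  d7:0 → peak 8
B@4: d1:8  d2:4  d3:4  d4:4  d5:4  d6:0  d7:0 → peak 8
B@5: d1:8  d2:4  d3:4  d4:0  d5:4  d6:4  d7:0 → peak 8
B@6: d1:8  d2:4  d3:4  d4:0  d5:0  d6:4  d7:4 → peak 8
Best is B@2, peak 8.

8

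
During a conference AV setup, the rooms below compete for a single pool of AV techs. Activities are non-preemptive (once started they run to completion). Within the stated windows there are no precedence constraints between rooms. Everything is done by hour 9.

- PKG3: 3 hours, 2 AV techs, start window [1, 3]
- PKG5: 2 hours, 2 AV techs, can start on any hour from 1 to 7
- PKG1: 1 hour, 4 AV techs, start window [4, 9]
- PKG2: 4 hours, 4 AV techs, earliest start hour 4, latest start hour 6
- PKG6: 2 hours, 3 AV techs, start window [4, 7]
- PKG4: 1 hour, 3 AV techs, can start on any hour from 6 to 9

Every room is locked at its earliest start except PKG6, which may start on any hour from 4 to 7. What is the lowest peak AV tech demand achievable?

8

PKG6@4: h1:4  h2:4  h3:2  h4:11  h5:7  h6:7  h7:4  h8:0  h9:0 → peak 11
PKG6@5: h1:4  h2:4  h3:2  h4:8  h5:7  h6:10  h7:4  h8:0  h9:0 → peak 10
PKG6@6: h1:4  h2:4  h3:2  h4:8  h5:4  h6:10  h7:7  h8:0  h9:0 → peak 10
PKG6@7: h1:4  h2:4  h3:2  h4:8  h5:4  h6:7  h7:7  h8:3  h9:0 → peak 8
Best is PKG6@7, peak 8.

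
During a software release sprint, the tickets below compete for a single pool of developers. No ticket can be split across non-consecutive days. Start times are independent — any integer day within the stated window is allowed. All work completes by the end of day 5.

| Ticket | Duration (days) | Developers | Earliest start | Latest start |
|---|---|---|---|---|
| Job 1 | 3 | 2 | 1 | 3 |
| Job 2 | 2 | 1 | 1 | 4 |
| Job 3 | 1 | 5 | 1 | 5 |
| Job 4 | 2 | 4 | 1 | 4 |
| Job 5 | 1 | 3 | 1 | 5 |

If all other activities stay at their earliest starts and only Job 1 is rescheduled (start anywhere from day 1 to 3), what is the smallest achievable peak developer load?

13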